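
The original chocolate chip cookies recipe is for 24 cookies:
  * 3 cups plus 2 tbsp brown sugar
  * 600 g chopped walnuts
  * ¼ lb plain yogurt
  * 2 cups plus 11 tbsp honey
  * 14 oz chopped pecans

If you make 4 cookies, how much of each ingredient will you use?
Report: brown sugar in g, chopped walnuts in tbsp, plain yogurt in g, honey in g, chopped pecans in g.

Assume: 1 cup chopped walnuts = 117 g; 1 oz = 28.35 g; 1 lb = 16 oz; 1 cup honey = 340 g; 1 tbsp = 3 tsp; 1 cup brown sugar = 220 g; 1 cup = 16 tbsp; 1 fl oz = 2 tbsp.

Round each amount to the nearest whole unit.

Scaling factor: 4/24 = 1/6.
brown sugar: (3 cup + 2 tbsp = 3.125 cup) × 1/6 × 220 g/cup ≈ 115 g
chopped walnuts: 600 g × 1/6 ÷ 117 g/cup × 16 tbsp/cup ≈ 14 tbsp
plain yogurt: 0.25 lb × 1/6 × 16 oz/lb × 28.35 g/oz ≈ 19 g
honey: (2 cup + 11 tbsp = 2.6875 cup) × 1/6 × 340 g/cup ≈ 152 g
chopped pecans: 14 oz × 1/6 × 28.35 g/oz ≈ 66 g

brown sugar: 115 g; chopped walnuts: 14 tbsp; plain yogurt: 19 g; honey: 152 g; chopped pecans: 66 g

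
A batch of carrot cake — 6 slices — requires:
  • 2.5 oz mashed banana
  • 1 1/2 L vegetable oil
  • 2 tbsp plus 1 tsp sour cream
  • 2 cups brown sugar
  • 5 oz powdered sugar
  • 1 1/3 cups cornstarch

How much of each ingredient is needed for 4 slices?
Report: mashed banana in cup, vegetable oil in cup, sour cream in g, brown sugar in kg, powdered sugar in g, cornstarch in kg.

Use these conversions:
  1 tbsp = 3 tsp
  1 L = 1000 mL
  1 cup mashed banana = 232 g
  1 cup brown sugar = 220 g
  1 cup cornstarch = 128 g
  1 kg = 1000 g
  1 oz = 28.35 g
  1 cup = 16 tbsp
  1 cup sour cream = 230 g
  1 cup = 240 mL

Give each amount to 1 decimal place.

mashed banana: 0.2 cup; vegetable oil: 4.2 cup; sour cream: 22.4 g; brown sugar: 0.3 kg; powdered sugar: 94.5 g; cornstarch: 0.1 kg

Scaling factor: 4/6 = 2/3.
mashed banana: 2.5 oz × 2/3 × 28.35 g/oz ÷ 232 g/cup ≈ 0.2 cup
vegetable oil: 1.5 L × 2/3 × 1000 mL/L ÷ 240 mL/cup ≈ 4.2 cup
sour cream: (2 tbsp + 1 tsp = 7/3 tbsp) × 2/3 ÷ 16 tbsp/cup × 230 g/cup ≈ 22.4 g
brown sugar: 2 cup × 2/3 × 220 g/cup ÷ 1000 g/kg ≈ 0.3 kg
powdered sugar: 5 oz × 2/3 × 28.35 g/oz = 94.5 g
cornstarch: 4/3 cup × 2/3 × 128 g/cup ÷ 1000 g/kg ≈ 0.1 kg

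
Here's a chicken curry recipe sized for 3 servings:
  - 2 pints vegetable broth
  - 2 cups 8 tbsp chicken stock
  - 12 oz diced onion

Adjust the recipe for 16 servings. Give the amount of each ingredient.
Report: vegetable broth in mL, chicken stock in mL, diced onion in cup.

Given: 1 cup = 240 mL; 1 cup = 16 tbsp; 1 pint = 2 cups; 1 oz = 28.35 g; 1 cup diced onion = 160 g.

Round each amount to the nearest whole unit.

vegetable broth: 5120 mL; chicken stock: 3200 mL; diced onion: 11 cup

Scaling factor: 16/3.
vegetable broth: 2 pint × 16/3 × 2 cup/pint × 240 mL/cup = 5120 mL
chicken stock: (2 cup + 8 tbsp = 2.5 cup) × 16/3 × 240 mL/cup = 3200 mL
diced onion: 12 oz × 16/3 × 28.35 g/oz ÷ 160 g/cup ≈ 11 cup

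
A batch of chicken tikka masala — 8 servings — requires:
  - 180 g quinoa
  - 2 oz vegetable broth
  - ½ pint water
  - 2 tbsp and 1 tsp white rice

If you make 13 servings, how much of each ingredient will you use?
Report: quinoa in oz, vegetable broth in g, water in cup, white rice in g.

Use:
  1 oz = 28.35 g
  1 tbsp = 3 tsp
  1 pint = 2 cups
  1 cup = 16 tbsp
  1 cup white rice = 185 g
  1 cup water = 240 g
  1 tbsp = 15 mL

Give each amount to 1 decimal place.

Scaling factor: 13/8 = 1.625.
quinoa: 180 g × 13/8 ÷ 28.35 g/oz ≈ 10.3 oz
vegetable broth: 2 oz × 13/8 × 28.35 g/oz ≈ 92.1 g
water: 0.5 pint × 13/8 × 2 cup/pint ≈ 1.6 cup
white rice: (2 tbsp + 1 tsp = 7/3 tbsp) × 13/8 ÷ 16 tbsp/cup × 185 g/cup ≈ 43.8 g

quinoa: 10.3 oz; vegetable broth: 92.1 g; water: 1.6 cup; white rice: 43.8 g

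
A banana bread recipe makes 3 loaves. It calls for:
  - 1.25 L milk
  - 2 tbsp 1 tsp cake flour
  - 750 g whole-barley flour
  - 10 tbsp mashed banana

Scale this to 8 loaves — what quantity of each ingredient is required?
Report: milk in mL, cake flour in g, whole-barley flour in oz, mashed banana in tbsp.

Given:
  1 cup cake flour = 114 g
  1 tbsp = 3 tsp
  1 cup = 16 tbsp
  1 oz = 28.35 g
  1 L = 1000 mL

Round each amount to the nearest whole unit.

Scaling factor: 8/3.
milk: 1.25 L × 8/3 × 1000 mL/L ≈ 3333 mL
cake flour: (2 tbsp + 1 tsp = 7/3 tbsp) × 8/3 ÷ 16 tbsp/cup × 114 g/cup ≈ 44 g
whole-barley flour: 750 g × 8/3 ÷ 28.35 g/oz ≈ 71 oz
mashed banana: 10 tbsp × 8/3 ≈ 27 tbsp

milk: 3333 mL; cake flour: 44 g; whole-barley flour: 71 oz; mashed banana: 27 tbsp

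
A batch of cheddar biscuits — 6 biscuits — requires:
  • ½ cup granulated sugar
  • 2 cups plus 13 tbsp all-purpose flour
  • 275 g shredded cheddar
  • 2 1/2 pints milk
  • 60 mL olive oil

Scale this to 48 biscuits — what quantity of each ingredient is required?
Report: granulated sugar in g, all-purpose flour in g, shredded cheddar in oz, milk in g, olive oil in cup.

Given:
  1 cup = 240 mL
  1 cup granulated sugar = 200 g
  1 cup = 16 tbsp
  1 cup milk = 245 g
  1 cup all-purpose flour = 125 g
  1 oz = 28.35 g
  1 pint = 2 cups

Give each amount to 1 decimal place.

granulated sugar: 800.0 g; all-purpose flour: 2812.5 g; shredded cheddar: 77.6 oz; milk: 9800.0 g; olive oil: 2.0 cup

Scaling factor: 48/6 = 8.
granulated sugar: 0.5 cup × 8 × 200 g/cup = 800.0 g
all-purpose flour: (2 cup + 13 tbsp = 2.8125 cup) × 8 × 125 g/cup = 2812.5 g
shredded cheddar: 275 g × 8 ÷ 28.35 g/oz ≈ 77.6 oz
milk: 2.5 pint × 8 × 2 cup/pint × 245 g/cup = 9800.0 g
olive oil: 60 mL × 8 ÷ 240 mL/cup = 2.0 cup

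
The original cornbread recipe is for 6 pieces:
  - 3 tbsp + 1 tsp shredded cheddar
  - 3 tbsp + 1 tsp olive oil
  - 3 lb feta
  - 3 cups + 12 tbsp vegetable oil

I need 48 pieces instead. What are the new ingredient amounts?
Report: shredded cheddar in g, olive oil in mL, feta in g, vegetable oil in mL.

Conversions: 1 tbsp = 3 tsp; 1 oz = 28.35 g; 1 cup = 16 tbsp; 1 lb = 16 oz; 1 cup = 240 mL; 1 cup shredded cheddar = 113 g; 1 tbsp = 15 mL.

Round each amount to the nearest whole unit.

Scaling factor: 48/6 = 8.
shredded cheddar: (3 tbsp + 1 tsp = 10/3 tbsp) × 8 ÷ 16 tbsp/cup × 113 g/cup ≈ 188 g
olive oil: (3 tbsp + 1 tsp = 10/3 tbsp) × 8 × 15 mL/tbsp = 400 mL
feta: 3 lb × 8 × 16 oz/lb × 28.35 g/oz ≈ 10886 g
vegetable oil: (3 cup + 12 tbsp = 3.75 cup) × 8 × 240 mL/cup = 7200 mL

shredded cheddar: 188 g; olive oil: 400 mL; feta: 10886 g; vegetable oil: 7200 mL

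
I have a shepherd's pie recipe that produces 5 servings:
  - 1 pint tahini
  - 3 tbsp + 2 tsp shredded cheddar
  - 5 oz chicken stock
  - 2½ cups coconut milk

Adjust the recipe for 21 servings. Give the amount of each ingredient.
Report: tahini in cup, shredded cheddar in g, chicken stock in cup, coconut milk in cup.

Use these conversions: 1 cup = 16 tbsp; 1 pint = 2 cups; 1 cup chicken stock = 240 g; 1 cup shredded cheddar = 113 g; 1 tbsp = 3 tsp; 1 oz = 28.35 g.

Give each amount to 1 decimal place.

tahini: 8.4 cup; shredded cheddar: 108.8 g; chicken stock: 2.5 cup; coconut milk: 10.5 cup

Scaling factor: 21/5 = 4.2.
tahini: 1 pint × 21/5 × 2 cup/pint = 8.4 cup
shredded cheddar: (3 tbsp + 2 tsp = 11/3 tbsp) × 21/5 ÷ 16 tbsp/cup × 113 g/cup ≈ 108.8 g
chicken stock: 5 oz × 21/5 × 28.35 g/oz ÷ 240 g/cup ≈ 2.5 cup
coconut milk: 2.5 cup × 21/5 = 10.5 cup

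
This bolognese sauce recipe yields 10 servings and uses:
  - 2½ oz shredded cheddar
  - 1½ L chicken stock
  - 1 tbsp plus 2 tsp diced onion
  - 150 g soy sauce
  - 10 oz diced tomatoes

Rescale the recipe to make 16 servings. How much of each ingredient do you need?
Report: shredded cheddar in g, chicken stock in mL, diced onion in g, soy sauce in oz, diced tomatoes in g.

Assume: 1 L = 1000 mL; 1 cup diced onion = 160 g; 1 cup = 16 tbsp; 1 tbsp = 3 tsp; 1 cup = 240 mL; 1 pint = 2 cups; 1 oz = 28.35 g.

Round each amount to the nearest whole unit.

shredded cheddar: 113 g; chicken stock: 2400 mL; diced onion: 27 g; soy sauce: 8 oz; diced tomatoes: 454 g

Scaling factor: 16/10 = 8/5 = 1.6.
shredded cheddar: 2.5 oz × 8/5 × 28.35 g/oz ≈ 113 g
chicken stock: 1.5 L × 8/5 × 1000 mL/L = 2400 mL
diced onion: (1 tbsp + 2 tsp = 5/3 tbsp) × 8/5 ÷ 16 tbsp/cup × 160 g/cup ≈ 27 g
soy sauce: 150 g × 8/5 ÷ 28.35 g/oz ≈ 8 oz
diced tomatoes: 10 oz × 8/5 × 28.35 g/oz ≈ 454 g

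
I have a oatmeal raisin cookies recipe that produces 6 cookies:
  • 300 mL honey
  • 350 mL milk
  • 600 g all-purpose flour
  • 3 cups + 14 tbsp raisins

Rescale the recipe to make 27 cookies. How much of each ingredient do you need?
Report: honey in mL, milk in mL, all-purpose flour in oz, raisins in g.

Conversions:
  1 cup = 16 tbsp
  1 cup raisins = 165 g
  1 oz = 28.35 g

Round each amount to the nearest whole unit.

Scaling factor: 27/6 = 9/2 = 4.5.
honey: 300 mL × 9/2 = 1350 mL
milk: 350 mL × 9/2 = 1575 mL
all-purpose flour: 600 g × 9/2 ÷ 28.35 g/oz ≈ 95 oz
raisins: (3 cup + 14 tbsp = 3.875 cup) × 9/2 × 165 g/cup ≈ 2877 g

honey: 1350 mL; milk: 1575 mL; all-purpose flour: 95 oz; raisins: 2877 g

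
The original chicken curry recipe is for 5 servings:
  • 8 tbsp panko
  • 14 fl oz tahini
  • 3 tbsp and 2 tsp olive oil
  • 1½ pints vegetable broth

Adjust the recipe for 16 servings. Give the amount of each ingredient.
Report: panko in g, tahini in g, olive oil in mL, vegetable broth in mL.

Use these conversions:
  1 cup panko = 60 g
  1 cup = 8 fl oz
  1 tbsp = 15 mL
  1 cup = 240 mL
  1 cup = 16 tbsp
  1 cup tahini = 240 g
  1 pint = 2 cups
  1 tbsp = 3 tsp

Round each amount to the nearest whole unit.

panko: 96 g; tahini: 1344 g; olive oil: 176 mL; vegetable broth: 2304 mL

Scaling factor: 16/5 = 3.2.
panko: 8 tbsp × 16/5 ÷ 16 tbsp/cup × 60 g/cup = 96 g
tahini: 14 fl oz × 16/5 ÷ 8 fl oz/cup × 240 g/cup = 1344 g
olive oil: (3 tbsp + 2 tsp = 11/3 tbsp) × 16/5 × 15 mL/tbsp = 176 mL
vegetable broth: 1.5 pint × 16/5 × 2 cup/pint × 240 mL/cup = 2304 mL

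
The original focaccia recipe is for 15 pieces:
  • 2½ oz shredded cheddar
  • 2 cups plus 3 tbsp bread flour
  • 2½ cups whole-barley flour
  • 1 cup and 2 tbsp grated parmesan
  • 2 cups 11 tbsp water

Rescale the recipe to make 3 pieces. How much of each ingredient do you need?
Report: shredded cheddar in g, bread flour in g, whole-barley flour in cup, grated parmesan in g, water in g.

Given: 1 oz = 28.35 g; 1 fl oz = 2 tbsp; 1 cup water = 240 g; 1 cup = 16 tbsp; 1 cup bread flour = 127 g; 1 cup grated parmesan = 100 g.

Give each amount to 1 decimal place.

Scaling factor: 3/15 = 1/5 = 0.2.
shredded cheddar: 2.5 oz × 1/5 × 28.35 g/oz ≈ 14.2 g
bread flour: (2 cup + 3 tbsp = 2.1875 cup) × 1/5 × 127 g/cup ≈ 55.6 g
whole-barley flour: 2.5 cup × 1/5 = 0.5 cup
grated parmesan: (1 cup + 2 tbsp = 1.125 cup) × 1/5 × 100 g/cup = 22.5 g
water: (2 cup + 11 tbsp = 2.6875 cup) × 1/5 × 240 g/cup = 129.0 g

shredded cheddar: 14.2 g; bread flour: 55.6 g; whole-barley flour: 0.5 cup; grated parmesan: 22.5 g; water: 129.0 g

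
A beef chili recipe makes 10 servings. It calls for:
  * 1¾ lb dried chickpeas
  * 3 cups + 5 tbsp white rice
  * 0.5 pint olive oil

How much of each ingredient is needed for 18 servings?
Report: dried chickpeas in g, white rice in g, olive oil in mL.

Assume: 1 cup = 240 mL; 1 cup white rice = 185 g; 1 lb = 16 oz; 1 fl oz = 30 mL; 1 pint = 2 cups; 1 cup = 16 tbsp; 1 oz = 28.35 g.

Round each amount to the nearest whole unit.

Scaling factor: 18/10 = 9/5 = 1.8.
dried chickpeas: 1.75 lb × 9/5 × 16 oz/lb × 28.35 g/oz ≈ 1429 g
white rice: (3 cup + 5 tbsp = 3.3125 cup) × 9/5 × 185 g/cup ≈ 1103 g
olive oil: 0.5 pint × 9/5 × 2 cup/pint × 240 mL/cup = 432 mL

dried chickpeas: 1429 g; white rice: 1103 g; olive oil: 432 mL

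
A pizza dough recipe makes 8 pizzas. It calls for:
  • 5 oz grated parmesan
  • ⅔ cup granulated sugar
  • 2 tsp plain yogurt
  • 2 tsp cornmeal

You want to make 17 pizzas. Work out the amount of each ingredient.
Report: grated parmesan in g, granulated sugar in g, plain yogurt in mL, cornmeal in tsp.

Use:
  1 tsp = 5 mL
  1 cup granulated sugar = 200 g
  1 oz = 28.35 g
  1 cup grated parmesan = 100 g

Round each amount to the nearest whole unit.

grated parmesan: 301 g; granulated sugar: 283 g; plain yogurt: 21 mL; cornmeal: 4 tsp

Scaling factor: 17/8 = 2.125.
grated parmesan: 5 oz × 17/8 × 28.35 g/oz ≈ 301 g
granulated sugar: 2/3 cup × 17/8 × 200 g/cup ≈ 283 g
plain yogurt: 2 tsp × 17/8 × 5 mL/tsp ≈ 21 mL
cornmeal: 2 tsp × 17/8 ≈ 4 tsp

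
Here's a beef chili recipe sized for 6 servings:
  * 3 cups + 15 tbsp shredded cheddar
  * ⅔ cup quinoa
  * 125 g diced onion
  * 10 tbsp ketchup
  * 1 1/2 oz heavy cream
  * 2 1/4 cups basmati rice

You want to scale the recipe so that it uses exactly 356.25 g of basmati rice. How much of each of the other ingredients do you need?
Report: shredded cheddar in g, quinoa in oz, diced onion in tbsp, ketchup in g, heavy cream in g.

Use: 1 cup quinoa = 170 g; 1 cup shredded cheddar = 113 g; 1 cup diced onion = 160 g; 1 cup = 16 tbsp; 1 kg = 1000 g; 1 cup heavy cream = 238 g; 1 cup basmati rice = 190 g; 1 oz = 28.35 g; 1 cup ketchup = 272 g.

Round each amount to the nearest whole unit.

shredded cheddar: 371 g; quinoa: 3 oz; diced onion: 10 tbsp; ketchup: 142 g; heavy cream: 35 g

The original recipe has 427.5 g of basmati rice, so the scaling factor is 356.25 ÷ 427.5 = 5/6.
shredded cheddar: (3 cup + 15 tbsp = 3.9375 cup) × 5/6 × 113 g/cup ≈ 371 g
quinoa: 2/3 cup × 5/6 × 170 g/cup ÷ 28.35 g/oz ≈ 3 oz
diced onion: 125 g × 5/6 ÷ 160 g/cup × 16 tbsp/cup ≈ 10 tbsp
ketchup: 10 tbsp × 5/6 ÷ 16 tbsp/cup × 272 g/cup ≈ 142 g
heavy cream: 1.5 oz × 5/6 × 28.35 g/oz ≈ 35 g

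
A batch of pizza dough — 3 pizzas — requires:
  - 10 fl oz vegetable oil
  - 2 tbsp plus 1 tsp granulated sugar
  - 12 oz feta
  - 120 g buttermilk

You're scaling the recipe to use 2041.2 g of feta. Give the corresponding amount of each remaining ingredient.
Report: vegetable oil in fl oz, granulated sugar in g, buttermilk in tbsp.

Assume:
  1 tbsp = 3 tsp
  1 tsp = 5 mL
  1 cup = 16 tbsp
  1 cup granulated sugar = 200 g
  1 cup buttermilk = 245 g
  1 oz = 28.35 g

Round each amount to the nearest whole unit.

vegetable oil: 60 fl oz; granulated sugar: 175 g; buttermilk: 47 tbsp

The original recipe has 340.2 g of feta, so the scaling factor is 2041.2 ÷ 340.2 = 6.
vegetable oil: 10 fl oz × 6 = 60 fl oz
granulated sugar: (2 tbsp + 1 tsp = 7/3 tbsp) × 6 ÷ 16 tbsp/cup × 200 g/cup = 175 g
buttermilk: 120 g × 6 ÷ 245 g/cup × 16 tbsp/cup ≈ 47 tbsp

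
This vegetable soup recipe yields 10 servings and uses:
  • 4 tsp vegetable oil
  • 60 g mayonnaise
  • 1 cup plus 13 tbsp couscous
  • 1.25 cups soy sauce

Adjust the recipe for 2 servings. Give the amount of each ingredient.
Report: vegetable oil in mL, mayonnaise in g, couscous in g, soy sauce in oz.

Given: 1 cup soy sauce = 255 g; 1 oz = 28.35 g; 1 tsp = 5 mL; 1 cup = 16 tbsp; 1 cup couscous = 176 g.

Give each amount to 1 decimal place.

Scaling factor: 2/10 = 1/5 = 0.2.
vegetable oil: 4 tsp × 1/5 × 5 mL/tsp = 4.0 mL
mayonnaise: 60 g × 1/5 = 12.0 g
couscous: (1 cup + 13 tbsp = 1.8125 cup) × 1/5 × 176 g/cup = 63.8 g
soy sauce: 1.25 cup × 1/5 × 255 g/cup ÷ 28.35 g/oz ≈ 2.2 oz

vegetable oil: 4.0 mL; mayonnaise: 12.0 g; couscous: 63.8 g; soy sauce: 2.2 oz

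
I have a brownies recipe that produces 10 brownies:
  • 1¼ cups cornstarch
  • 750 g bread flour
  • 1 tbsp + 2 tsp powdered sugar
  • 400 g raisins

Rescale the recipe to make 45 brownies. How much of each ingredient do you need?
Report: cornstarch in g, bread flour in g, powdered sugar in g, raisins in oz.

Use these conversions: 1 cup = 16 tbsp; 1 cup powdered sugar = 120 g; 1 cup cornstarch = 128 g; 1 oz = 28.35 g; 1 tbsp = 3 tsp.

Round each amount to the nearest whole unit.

Scaling factor: 45/10 = 9/2 = 4.5.
cornstarch: 1.25 cup × 9/2 × 128 g/cup = 720 g
bread flour: 750 g × 9/2 = 3375 g
powdered sugar: (1 tbsp + 2 tsp = 5/3 tbsp) × 9/2 ÷ 16 tbsp/cup × 120 g/cup ≈ 56 g
raisins: 400 g × 9/2 ÷ 28.35 g/oz ≈ 63 oz

cornstarch: 720 g; bread flour: 3375 g; powdered sugar: 56 g; raisins: 63 oz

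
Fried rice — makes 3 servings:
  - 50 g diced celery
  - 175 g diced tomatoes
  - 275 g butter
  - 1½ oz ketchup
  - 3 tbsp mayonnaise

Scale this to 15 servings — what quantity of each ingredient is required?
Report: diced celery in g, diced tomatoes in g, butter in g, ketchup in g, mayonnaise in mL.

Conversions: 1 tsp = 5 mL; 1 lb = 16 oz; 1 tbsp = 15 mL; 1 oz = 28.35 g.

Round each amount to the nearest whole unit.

diced celery: 250 g; diced tomatoes: 875 g; butter: 1375 g; ketchup: 213 g; mayonnaise: 225 mL

Scaling factor: 15/3 = 5.
diced celery: 50 g × 5 = 250 g
diced tomatoes: 175 g × 5 = 875 g
butter: 275 g × 5 = 1375 g
ketchup: 1.5 oz × 5 × 28.35 g/oz ≈ 213 g
mayonnaise: 3 tbsp × 5 × 15 mL/tbsp = 225 mL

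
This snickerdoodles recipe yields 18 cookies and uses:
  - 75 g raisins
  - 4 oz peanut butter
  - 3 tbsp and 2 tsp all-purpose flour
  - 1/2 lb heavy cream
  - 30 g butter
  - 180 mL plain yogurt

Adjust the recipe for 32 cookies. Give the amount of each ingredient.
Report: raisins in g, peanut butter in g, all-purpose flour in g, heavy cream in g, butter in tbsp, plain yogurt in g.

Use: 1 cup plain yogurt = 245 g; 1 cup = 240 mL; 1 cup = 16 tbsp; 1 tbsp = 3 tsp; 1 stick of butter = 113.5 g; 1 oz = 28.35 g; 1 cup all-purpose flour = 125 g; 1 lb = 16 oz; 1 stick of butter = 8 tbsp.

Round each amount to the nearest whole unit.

raisins: 133 g; peanut butter: 202 g; all-purpose flour: 51 g; heavy cream: 403 g; butter: 4 tbsp; plain yogurt: 327 g

Scaling factor: 32/18 = 16/9.
raisins: 75 g × 16/9 ≈ 133 g
peanut butter: 4 oz × 16/9 × 28.35 g/oz ≈ 202 g
all-purpose flour: (3 tbsp + 2 tsp = 11/3 tbsp) × 16/9 ÷ 16 tbsp/cup × 125 g/cup ≈ 51 g
heavy cream: 0.5 lb × 16/9 × 16 oz/lb × 28.35 g/oz ≈ 403 g
butter: 30 g × 16/9 ÷ 113.5 g/stick × 8 tbsp/stick ≈ 4 tbsp
plain yogurt: 180 mL × 16/9 ÷ 240 mL/cup × 245 g/cup ≈ 327 g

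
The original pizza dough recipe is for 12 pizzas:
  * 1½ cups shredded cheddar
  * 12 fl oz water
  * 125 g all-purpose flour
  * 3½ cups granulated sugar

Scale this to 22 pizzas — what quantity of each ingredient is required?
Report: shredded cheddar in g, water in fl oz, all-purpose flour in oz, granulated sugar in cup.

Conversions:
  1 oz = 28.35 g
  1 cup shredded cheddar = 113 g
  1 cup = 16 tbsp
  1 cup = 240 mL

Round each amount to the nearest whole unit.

Scaling factor: 22/12 = 11/6.
shredded cheddar: 1.5 cup × 11/6 × 113 g/cup ≈ 311 g
water: 12 fl oz × 11/6 = 22 fl oz
all-purpose flour: 125 g × 11/6 ÷ 28.35 g/oz ≈ 8 oz
granulated sugar: 3.5 cup × 11/6 ≈ 6 cup

shredded cheddar: 311 g; water: 22 fl oz; all-purpose flour: 8 oz; granulated sugar: 6 cup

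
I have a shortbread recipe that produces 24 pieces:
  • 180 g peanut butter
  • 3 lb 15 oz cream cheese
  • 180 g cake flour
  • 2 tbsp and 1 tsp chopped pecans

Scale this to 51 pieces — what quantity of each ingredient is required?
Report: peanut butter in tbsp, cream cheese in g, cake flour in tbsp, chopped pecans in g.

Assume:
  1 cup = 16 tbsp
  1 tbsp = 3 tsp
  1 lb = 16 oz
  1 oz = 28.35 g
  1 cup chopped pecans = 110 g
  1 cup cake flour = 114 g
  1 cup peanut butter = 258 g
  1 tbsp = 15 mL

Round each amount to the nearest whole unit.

Scaling factor: 51/24 = 17/8 = 2.125.
peanut butter: 180 g × 17/8 ÷ 258 g/cup × 16 tbsp/cup ≈ 24 tbsp
cream cheese: (3 lb + 15 oz = 3.9375 lb) × 17/8 × 16 oz/lb × 28.35 g/oz ≈ 3795 g
cake flour: 180 g × 17/8 ÷ 114 g/cup × 16 tbsp/cup ≈ 54 tbsp
chopped pecans: (2 tbsp + 1 tsp = 7/3 tbsp) × 17/8 ÷ 16 tbsp/cup × 110 g/cup ≈ 34 g

peanut butter: 24 tbsp; cream cheese: 3795 g; cake flour: 54 tbsp; chopped pecans: 34 g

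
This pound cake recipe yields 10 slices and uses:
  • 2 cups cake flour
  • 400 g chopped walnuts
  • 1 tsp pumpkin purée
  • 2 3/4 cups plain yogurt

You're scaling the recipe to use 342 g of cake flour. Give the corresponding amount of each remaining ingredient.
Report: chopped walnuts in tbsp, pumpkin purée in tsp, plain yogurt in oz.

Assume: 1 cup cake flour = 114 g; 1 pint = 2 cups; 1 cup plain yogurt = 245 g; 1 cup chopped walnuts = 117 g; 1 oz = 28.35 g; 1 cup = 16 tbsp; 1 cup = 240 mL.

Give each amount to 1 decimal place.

The original recipe has 228 g of cake flour, so the scaling factor is 342 ÷ 228 = 3/2 = 1.5.
chopped walnuts: 400 g × 3/2 ÷ 117 g/cup × 16 tbsp/cup ≈ 82.1 tbsp
pumpkin purée: 1 tsp × 3/2 = 1.5 tsp
plain yogurt: 2.75 cup × 3/2 × 245 g/cup ÷ 28.35 g/oz ≈ 35.6 oz

chopped walnuts: 82.1 tbsp; pumpkin purée: 1.5 tsp; plain yogurt: 35.6 oz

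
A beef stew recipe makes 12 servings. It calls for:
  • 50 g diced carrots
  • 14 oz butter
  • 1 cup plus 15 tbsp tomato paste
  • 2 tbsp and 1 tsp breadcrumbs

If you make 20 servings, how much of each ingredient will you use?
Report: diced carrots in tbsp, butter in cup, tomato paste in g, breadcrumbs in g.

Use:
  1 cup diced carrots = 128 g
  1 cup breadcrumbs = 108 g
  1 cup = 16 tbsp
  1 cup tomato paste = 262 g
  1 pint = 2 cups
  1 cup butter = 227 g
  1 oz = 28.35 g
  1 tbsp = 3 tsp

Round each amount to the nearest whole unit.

diced carrots: 10 tbsp; butter: 3 cup; tomato paste: 846 g; breadcrumbs: 26 g

Scaling factor: 20/12 = 5/3.
diced carrots: 50 g × 5/3 ÷ 128 g/cup × 16 tbsp/cup ≈ 10 tbsp
butter: 14 oz × 5/3 × 28.35 g/oz ÷ 227 g/cup ≈ 3 cup
tomato paste: (1 cup + 15 tbsp = 1.9375 cup) × 5/3 × 262 g/cup ≈ 846 g
breadcrumbs: (2 tbsp + 1 tsp = 7/3 tbsp) × 5/3 ÷ 16 tbsp/cup × 108 g/cup ≈ 26 g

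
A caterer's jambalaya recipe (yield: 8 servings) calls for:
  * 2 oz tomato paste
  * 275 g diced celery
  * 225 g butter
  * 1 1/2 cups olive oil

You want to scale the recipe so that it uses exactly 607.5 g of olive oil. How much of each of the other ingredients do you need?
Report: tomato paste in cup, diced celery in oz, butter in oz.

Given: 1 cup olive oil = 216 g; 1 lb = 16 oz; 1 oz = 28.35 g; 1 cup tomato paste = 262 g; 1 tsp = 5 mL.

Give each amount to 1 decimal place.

The original recipe has 324 g of olive oil, so the scaling factor is 607.5 ÷ 324 = 15/8 = 1.875.
tomato paste: 2 oz × 15/8 × 28.35 g/oz ÷ 262 g/cup ≈ 0.4 cup
diced celery: 275 g × 15/8 ÷ 28.35 g/oz ≈ 18.2 oz
butter: 225 g × 15/8 ÷ 28.35 g/oz ≈ 14.9 oz

tomato paste: 0.4 cup; diced celery: 18.2 oz; butter: 14.9 oz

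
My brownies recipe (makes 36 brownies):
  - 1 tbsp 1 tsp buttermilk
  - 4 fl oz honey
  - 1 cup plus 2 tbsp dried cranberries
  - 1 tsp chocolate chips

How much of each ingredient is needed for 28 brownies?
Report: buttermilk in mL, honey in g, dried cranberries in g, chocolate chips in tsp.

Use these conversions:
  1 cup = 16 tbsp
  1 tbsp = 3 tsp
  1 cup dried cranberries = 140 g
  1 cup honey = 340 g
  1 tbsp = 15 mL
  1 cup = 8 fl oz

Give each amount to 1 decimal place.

buttermilk: 15.6 mL; honey: 132.2 g; dried cranberries: 122.5 g; chocolate chips: 0.8 tsp

Scaling factor: 28/36 = 7/9.
buttermilk: (1 tbsp + 1 tsp = 4/3 tbsp) × 7/9 × 15 mL/tbsp ≈ 15.6 mL
honey: 4 fl oz × 7/9 ÷ 8 fl oz/cup × 340 g/cup ≈ 132.2 g
dried cranberries: (1 cup + 2 tbsp = 1.125 cup) × 7/9 × 140 g/cup = 122.5 g
chocolate chips: 1 tsp × 7/9 ≈ 0.8 tsp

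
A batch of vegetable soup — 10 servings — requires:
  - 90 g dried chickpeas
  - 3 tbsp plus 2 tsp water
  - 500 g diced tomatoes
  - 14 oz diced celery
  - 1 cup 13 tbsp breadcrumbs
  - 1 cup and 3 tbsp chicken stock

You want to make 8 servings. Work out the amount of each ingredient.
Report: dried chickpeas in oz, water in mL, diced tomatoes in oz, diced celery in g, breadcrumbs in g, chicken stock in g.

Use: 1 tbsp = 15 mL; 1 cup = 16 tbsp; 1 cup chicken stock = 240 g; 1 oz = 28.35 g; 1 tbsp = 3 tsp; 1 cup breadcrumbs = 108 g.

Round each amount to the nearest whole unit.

dried chickpeas: 3 oz; water: 44 mL; diced tomatoes: 14 oz; diced celery: 318 g; breadcrumbs: 157 g; chicken stock: 228 g

Scaling factor: 8/10 = 4/5 = 0.8.
dried chickpeas: 90 g × 4/5 ÷ 28.35 g/oz ≈ 3 oz
water: (3 tbsp + 2 tsp = 11/3 tbsp) × 4/5 × 15 mL/tbsp = 44 mL
diced tomatoes: 500 g × 4/5 ÷ 28.35 g/oz ≈ 14 oz
diced celery: 14 oz × 4/5 × 28.35 g/oz ≈ 318 g
breadcrumbs: (1 cup + 13 tbsp = 1.8125 cup) × 4/5 × 108 g/cup ≈ 157 g
chicken stock: (1 cup + 3 tbsp = 1.1875 cup) × 4/5 × 240 g/cup = 228 g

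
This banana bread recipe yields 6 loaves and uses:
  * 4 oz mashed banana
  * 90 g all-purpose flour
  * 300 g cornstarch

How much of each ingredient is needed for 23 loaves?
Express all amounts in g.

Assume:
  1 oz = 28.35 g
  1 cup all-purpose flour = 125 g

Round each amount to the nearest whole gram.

Scaling factor: 23/6.
mashed banana: 4 oz × 23/6 × 28.35 g/oz ≈ 435 g
all-purpose flour: 90 g × 23/6 = 345 g
cornstarch: 300 g × 23/6 = 1150 g

mashed banana: 435 g; all-purpose flour: 345 g; cornstarch: 1150 g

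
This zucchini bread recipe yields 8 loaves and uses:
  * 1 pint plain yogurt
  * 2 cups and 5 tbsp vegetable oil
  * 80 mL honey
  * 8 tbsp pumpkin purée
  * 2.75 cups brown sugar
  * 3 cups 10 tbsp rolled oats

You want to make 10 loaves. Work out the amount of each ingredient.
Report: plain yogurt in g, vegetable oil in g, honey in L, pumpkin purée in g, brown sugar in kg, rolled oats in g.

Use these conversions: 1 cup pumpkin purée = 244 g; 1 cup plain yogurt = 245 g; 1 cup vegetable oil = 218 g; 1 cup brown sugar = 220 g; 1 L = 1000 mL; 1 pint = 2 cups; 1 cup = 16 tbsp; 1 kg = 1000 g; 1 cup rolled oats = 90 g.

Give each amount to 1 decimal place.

Scaling factor: 10/8 = 5/4 = 1.25.
plain yogurt: 1 pint × 5/4 × 2 cup/pint × 245 g/cup = 612.5 g
vegetable oil: (2 cup + 5 tbsp = 2.3125 cup) × 5/4 × 218 g/cup ≈ 630.2 g
honey: 80 mL × 5/4 ÷ 1000 mL/L = 0.1 L
pumpkin purée: 8 tbsp × 5/4 ÷ 16 tbsp/cup × 244 g/cup = 152.5 g
brown sugar: 2.75 cup × 5/4 × 220 g/cup ÷ 1000 g/kg ≈ 0.8 kg
rolled oats: (3 cup + 10 tbsp = 3.625 cup) × 5/4 × 90 g/cup ≈ 407.8 g

plain yogurt: 612.5 g; vegetable oil: 630.2 g; honey: 0.1 L; pumpkin purée: 152.5 g; brown sugar: 0.8 kg; rolled oats: 407.8 g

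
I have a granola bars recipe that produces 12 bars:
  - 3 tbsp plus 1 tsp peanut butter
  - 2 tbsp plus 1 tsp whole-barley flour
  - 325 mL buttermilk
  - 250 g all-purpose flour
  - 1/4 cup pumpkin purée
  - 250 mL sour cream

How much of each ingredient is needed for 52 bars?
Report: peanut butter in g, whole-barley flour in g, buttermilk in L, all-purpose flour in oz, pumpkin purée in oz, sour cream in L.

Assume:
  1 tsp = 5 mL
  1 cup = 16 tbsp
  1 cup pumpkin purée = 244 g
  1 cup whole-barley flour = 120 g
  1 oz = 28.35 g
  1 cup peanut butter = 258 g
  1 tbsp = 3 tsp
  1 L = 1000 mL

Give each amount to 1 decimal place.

peanut butter: 232.9 g; whole-barley flour: 75.8 g; buttermilk: 1.4 L; all-purpose flour: 38.2 oz; pumpkin purée: 9.3 oz; sour cream: 1.1 L

Scaling factor: 52/12 = 13/3.
peanut butter: (3 tbsp + 1 tsp = 10/3 tbsp) × 13/3 ÷ 16 tbsp/cup × 258 g/cup ≈ 232.9 g
whole-barley flour: (2 tbsp + 1 tsp = 7/3 tbsp) × 13/3 ÷ 16 tbsp/cup × 120 g/cup ≈ 75.8 g
buttermilk: 325 mL × 13/3 ÷ 1000 mL/L ≈ 1.4 L
all-purpose flour: 250 g × 13/3 ÷ 28.35 g/oz ≈ 38.2 oz
pumpkin purée: 0.25 cup × 13/3 × 244 g/cup ÷ 28.35 g/oz ≈ 9.3 oz
sour cream: 250 mL × 13/3 ÷ 1000 mL/L ≈ 1.1 L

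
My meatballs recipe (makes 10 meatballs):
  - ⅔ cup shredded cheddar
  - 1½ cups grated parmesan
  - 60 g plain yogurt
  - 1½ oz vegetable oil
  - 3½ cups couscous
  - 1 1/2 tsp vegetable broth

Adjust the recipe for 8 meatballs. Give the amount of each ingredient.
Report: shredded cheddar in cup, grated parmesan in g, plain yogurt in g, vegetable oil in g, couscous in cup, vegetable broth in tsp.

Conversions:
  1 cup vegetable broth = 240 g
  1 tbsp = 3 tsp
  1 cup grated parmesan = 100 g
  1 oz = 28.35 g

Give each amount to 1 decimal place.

shredded cheddar: 0.5 cup; grated parmesan: 120.0 g; plain yogurt: 48.0 g; vegetable oil: 34.0 g; couscous: 2.8 cup; vegetable broth: 1.2 tsp

Scaling factor: 8/10 = 4/5 = 0.8.
shredded cheddar: 2/3 cup × 4/5 ≈ 0.5 cup
grated parmesan: 1.5 cup × 4/5 × 100 g/cup = 120.0 g
plain yogurt: 60 g × 4/5 = 48.0 g
vegetable oil: 1.5 oz × 4/5 × 28.35 g/oz ≈ 34.0 g
couscous: 3.5 cup × 4/5 = 2.8 cup
vegetable broth: 1.5 tsp × 4/5 = 1.2 tsp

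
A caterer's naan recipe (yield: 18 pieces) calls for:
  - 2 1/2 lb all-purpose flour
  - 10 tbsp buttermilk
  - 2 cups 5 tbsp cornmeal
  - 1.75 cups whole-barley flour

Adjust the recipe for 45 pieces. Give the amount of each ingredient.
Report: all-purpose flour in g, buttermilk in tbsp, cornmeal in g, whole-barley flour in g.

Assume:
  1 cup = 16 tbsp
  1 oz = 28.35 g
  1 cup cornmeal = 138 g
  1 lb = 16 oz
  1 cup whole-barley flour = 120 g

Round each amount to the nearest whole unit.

all-purpose flour: 2835 g; buttermilk: 25 tbsp; cornmeal: 798 g; whole-barley flour: 525 g

Scaling factor: 45/18 = 5/2 = 2.5.
all-purpose flour: 2.5 lb × 5/2 × 16 oz/lb × 28.35 g/oz = 2835 g
buttermilk: 10 tbsp × 5/2 = 25 tbsp
cornmeal: (2 cup + 5 tbsp = 2.3125 cup) × 5/2 × 138 g/cup ≈ 798 g
whole-barley flour: 1.75 cup × 5/2 × 120 g/cup = 525 g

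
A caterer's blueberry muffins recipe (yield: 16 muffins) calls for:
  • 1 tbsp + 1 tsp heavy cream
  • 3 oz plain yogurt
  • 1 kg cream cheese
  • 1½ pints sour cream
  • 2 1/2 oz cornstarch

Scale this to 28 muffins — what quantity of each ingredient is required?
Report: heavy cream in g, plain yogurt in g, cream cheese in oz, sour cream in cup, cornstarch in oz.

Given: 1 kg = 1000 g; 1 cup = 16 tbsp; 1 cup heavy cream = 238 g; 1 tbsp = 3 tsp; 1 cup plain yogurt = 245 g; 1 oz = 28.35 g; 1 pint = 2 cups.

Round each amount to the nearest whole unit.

heavy cream: 35 g; plain yogurt: 149 g; cream cheese: 62 oz; sour cream: 5 cup; cornstarch: 4 oz

Scaling factor: 28/16 = 7/4 = 1.75.
heavy cream: (1 tbsp + 1 tsp = 4/3 tbsp) × 7/4 ÷ 16 tbsp/cup × 238 g/cup ≈ 35 g
plain yogurt: 3 oz × 7/4 × 28.35 g/oz ≈ 149 g
cream cheese: 1 kg × 7/4 × 1000 g/kg ÷ 28.35 g/oz ≈ 62 oz
sour cream: 1.5 pint × 7/4 × 2 cup/pint ≈ 5 cup
cornstarch: 2.5 oz × 7/4 ≈ 4 oz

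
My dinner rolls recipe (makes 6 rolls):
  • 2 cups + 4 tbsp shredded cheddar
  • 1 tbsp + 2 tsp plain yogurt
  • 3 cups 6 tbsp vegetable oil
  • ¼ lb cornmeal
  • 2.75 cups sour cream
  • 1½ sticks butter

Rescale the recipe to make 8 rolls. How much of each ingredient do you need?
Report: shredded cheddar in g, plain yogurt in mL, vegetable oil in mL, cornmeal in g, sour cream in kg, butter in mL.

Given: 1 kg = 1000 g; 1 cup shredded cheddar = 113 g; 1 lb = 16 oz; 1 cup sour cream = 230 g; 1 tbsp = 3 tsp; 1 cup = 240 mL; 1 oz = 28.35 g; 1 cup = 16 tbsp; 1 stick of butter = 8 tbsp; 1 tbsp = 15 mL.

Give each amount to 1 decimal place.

shredded cheddar: 339.0 g; plain yogurt: 33.3 mL; vegetable oil: 1080.0 mL; cornmeal: 151.2 g; sour cream: 0.8 kg; butter: 240.0 mL

Scaling factor: 8/6 = 4/3.
shredded cheddar: (2 cup + 4 tbsp = 2.25 cup) × 4/3 × 113 g/cup = 339.0 g
plain yogurt: (1 tbsp + 2 tsp = 5/3 tbsp) × 4/3 × 15 mL/tbsp ≈ 33.3 mL
vegetable oil: (3 cup + 6 tbsp = 3.375 cup) × 4/3 × 240 mL/cup = 1080.0 mL
cornmeal: 0.25 lb × 4/3 × 16 oz/lb × 28.35 g/oz = 151.2 g
sour cream: 2.75 cup × 4/3 × 230 g/cup ÷ 1000 g/kg ≈ 0.8 kg
butter: 1.5 stick × 4/3 × 8 tbsp/stick × 15 mL/tbsp = 240.0 mL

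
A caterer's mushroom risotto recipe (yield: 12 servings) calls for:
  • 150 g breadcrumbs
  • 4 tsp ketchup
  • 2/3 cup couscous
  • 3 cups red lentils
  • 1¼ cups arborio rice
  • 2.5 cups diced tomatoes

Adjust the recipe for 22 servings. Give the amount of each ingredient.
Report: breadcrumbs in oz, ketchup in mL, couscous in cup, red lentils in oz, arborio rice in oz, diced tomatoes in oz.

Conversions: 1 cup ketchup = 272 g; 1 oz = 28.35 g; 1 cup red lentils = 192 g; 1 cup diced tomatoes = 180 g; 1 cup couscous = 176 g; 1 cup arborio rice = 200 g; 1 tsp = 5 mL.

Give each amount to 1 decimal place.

breadcrumbs: 9.7 oz; ketchup: 36.7 mL; couscous: 1.2 cup; red lentils: 37.2 oz; arborio rice: 16.2 oz; diced tomatoes: 29.1 oz

Scaling factor: 22/12 = 11/6.
breadcrumbs: 150 g × 11/6 ÷ 28.35 g/oz ≈ 9.7 oz
ketchup: 4 tsp × 11/6 × 5 mL/tsp ≈ 36.7 mL
couscous: 2/3 cup × 11/6 ≈ 1.2 cup
red lentils: 3 cup × 11/6 × 192 g/cup ÷ 28.35 g/oz ≈ 37.2 oz
arborio rice: 1.25 cup × 11/6 × 200 g/cup ÷ 28.35 g/oz ≈ 16.2 oz
diced tomatoes: 2.5 cup × 11/6 × 180 g/cup ÷ 28.35 g/oz ≈ 29.1 oz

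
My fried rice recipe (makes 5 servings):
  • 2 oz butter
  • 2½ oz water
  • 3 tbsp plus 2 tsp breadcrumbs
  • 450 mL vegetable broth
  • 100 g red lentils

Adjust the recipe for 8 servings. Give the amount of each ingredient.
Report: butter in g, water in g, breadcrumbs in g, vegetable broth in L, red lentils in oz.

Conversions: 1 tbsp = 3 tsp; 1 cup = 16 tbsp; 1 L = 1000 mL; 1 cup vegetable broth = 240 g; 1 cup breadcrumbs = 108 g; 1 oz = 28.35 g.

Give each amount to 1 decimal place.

butter: 90.7 g; water: 113.4 g; breadcrumbs: 39.6 g; vegetable broth: 0.7 L; red lentils: 5.6 oz

Scaling factor: 8/5 = 1.6.
butter: 2 oz × 8/5 × 28.35 g/oz ≈ 90.7 g
water: 2.5 oz × 8/5 × 28.35 g/oz = 113.4 g
breadcrumbs: (3 tbsp + 2 tsp = 11/3 tbsp) × 8/5 ÷ 16 tbsp/cup × 108 g/cup = 39.6 g
vegetable broth: 450 mL × 8/5 ÷ 1000 mL/L ≈ 0.7 L
red lentils: 100 g × 8/5 ÷ 28.35 g/oz ≈ 5.6 oz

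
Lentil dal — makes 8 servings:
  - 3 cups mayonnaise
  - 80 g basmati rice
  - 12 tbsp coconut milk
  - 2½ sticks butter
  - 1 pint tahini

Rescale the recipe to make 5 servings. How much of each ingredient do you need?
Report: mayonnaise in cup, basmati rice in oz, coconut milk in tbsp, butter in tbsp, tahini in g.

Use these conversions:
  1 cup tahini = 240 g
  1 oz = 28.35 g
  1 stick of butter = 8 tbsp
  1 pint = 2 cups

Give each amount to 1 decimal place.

mayonnaise: 1.9 cup; basmati rice: 1.8 oz; coconut milk: 7.5 tbsp; butter: 12.5 tbsp; tahini: 300.0 g

Scaling factor: 5/8 = 0.625.
mayonnaise: 3 cup × 5/8 ≈ 1.9 cup
basmati rice: 80 g × 5/8 ÷ 28.35 g/oz ≈ 1.8 oz
coconut milk: 12 tbsp × 5/8 = 7.5 tbsp
butter: 2.5 stick × 5/8 × 8 tbsp/stick = 12.5 tbsp
tahini: 1 pint × 5/8 × 2 cup/pint × 240 g/cup = 300.0 g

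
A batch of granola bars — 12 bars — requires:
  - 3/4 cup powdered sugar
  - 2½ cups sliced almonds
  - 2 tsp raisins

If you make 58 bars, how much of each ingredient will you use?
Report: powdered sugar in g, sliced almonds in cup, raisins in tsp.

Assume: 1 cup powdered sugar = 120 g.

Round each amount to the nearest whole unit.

Scaling factor: 58/12 = 29/6.
powdered sugar: 0.75 cup × 29/6 × 120 g/cup = 435 g
sliced almonds: 2.5 cup × 29/6 ≈ 12 cup
raisins: 2 tsp × 29/6 ≈ 10 tsp

powdered sugar: 435 g; sliced almonds: 12 cup; raisins: 10 tsp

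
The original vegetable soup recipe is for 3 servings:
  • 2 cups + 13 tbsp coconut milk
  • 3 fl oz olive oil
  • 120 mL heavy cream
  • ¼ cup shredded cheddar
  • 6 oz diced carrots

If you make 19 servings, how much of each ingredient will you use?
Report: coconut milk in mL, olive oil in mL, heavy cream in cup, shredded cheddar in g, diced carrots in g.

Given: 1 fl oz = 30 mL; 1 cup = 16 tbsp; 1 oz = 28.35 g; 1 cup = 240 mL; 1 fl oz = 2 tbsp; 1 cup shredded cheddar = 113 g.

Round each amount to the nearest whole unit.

Scaling factor: 19/3.
coconut milk: (2 cup + 13 tbsp = 2.8125 cup) × 19/3 × 240 mL/cup = 4275 mL
olive oil: 3 fl oz × 19/3 × 30 mL/fl oz = 570 mL
heavy cream: 120 mL × 19/3 ÷ 240 mL/cup ≈ 3 cup
shredded cheddar: 0.25 cup × 19/3 × 113 g/cup ≈ 179 g
diced carrots: 6 oz × 19/3 × 28.35 g/oz ≈ 1077 g

coconut milk: 4275 mL; olive oil: 570 mL; heavy cream: 3 cup; shredded cheddar: 179 g; diced carrots: 1077 g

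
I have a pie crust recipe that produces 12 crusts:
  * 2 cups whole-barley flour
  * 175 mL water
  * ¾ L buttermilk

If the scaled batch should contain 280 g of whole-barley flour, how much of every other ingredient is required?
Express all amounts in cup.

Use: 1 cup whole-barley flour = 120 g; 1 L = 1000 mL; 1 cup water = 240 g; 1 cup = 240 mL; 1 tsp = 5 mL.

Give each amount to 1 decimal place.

water: 0.9 cup; buttermilk: 3.6 cup

The original recipe has 240 g of whole-barley flour, so the scaling factor is 280 ÷ 240 = 7/6.
water: 175 mL × 7/6 ÷ 240 mL/cup ≈ 0.9 cup
buttermilk: 0.75 L × 7/6 × 1000 mL/L ÷ 240 mL/cup ≈ 3.6 cup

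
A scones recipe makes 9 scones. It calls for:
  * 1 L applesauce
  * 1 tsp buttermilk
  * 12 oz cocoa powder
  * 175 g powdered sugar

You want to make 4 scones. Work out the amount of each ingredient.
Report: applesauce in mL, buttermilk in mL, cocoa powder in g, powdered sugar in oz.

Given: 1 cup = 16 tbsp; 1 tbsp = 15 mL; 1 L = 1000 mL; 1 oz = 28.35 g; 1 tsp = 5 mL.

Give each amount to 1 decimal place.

Scaling factor: 4/9.
applesauce: 1 L × 4/9 × 1000 mL/L ≈ 444.4 mL
buttermilk: 1 tsp × 4/9 × 5 mL/tsp ≈ 2.2 mL
cocoa powder: 12 oz × 4/9 × 28.35 g/oz = 151.2 g
powdered sugar: 175 g × 4/9 ÷ 28.35 g/oz ≈ 2.7 oz

applesauce: 444.4 mL; buttermilk: 2.2 mL; cocoa powder: 151.2 g; powdered sugar: 2.7 oz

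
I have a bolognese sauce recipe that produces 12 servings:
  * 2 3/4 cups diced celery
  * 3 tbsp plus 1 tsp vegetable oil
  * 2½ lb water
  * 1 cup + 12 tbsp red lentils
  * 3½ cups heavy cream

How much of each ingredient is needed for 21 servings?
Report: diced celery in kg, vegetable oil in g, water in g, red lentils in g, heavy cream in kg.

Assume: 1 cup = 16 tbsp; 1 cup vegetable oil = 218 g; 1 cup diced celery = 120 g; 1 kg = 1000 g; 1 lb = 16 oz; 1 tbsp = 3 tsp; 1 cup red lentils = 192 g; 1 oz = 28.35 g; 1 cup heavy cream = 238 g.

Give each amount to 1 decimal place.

Scaling factor: 21/12 = 7/4 = 1.75.
diced celery: 2.75 cup × 7/4 × 120 g/cup ÷ 1000 g/kg ≈ 0.6 kg
vegetable oil: (3 tbsp + 1 tsp = 10/3 tbsp) × 7/4 ÷ 16 tbsp/cup × 218 g/cup ≈ 79.5 g
water: 2.5 lb × 7/4 × 16 oz/lb × 28.35 g/oz = 1984.5 g
red lentils: (1 cup + 12 tbsp = 1.75 cup) × 7/4 × 192 g/cup = 588.0 g
heavy cream: 3.5 cup × 7/4 × 238 g/cup ÷ 1000 g/kg ≈ 1.5 kg

diced celery: 0.6 kg; vegetable oil: 79.5 g; water: 1984.5 g; red lentils: 588.0 g; heavy cream: 1.5 kg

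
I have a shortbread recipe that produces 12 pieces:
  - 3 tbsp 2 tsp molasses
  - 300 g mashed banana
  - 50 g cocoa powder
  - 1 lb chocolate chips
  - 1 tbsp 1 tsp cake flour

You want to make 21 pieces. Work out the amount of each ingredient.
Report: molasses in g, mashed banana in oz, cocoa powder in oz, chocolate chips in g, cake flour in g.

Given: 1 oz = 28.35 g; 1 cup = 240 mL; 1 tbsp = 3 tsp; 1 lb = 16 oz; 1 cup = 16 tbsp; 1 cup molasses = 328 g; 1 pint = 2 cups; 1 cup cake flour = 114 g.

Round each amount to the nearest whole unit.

Scaling factor: 21/12 = 7/4 = 1.75.
molasses: (3 tbsp + 2 tsp = 11/3 tbsp) × 7/4 ÷ 16 tbsp/cup × 328 g/cup ≈ 132 g
mashed banana: 300 g × 7/4 ÷ 28.35 g/oz ≈ 19 oz
cocoa powder: 50 g × 7/4 ÷ 28.35 g/oz ≈ 3 oz
chocolate chips: 1 lb × 7/4 × 16 oz/lb × 28.35 g/oz ≈ 794 g
cake flour: (1 tbsp + 1 tsp = 4/3 tbsp) × 7/4 ÷ 16 tbsp/cup × 114 g/cup ≈ 17 g

molasses: 132 g; mashed banana: 19 oz; cocoa powder: 3 oz; chocolate chips: 794 g; cake flour: 17 g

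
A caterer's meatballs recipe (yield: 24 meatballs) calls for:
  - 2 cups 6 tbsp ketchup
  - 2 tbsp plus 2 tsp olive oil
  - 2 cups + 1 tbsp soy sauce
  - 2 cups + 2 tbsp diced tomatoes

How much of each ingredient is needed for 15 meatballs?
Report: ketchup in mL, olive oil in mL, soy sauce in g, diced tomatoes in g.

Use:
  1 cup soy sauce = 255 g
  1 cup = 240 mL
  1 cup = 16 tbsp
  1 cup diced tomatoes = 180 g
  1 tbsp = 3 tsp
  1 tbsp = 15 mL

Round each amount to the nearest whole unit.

Scaling factor: 15/24 = 5/8 = 0.625.
ketchup: (2 cup + 6 tbsp = 2.375 cup) × 5/8 × 240 mL/cup ≈ 356 mL
olive oil: (2 tbsp + 2 tsp = 8/3 tbsp) × 5/8 × 15 mL/tbsp = 25 mL
soy sauce: (2 cup + 1 tbsp = 2.0625 cup) × 5/8 × 255 g/cup ≈ 329 g
diced tomatoes: (2 cup + 2 tbsp = 2.125 cup) × 5/8 × 180 g/cup ≈ 239 g

ketchup: 356 mL; olive oil: 25 mL; soy sauce: 329 g; diced tomatoes: 239 g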